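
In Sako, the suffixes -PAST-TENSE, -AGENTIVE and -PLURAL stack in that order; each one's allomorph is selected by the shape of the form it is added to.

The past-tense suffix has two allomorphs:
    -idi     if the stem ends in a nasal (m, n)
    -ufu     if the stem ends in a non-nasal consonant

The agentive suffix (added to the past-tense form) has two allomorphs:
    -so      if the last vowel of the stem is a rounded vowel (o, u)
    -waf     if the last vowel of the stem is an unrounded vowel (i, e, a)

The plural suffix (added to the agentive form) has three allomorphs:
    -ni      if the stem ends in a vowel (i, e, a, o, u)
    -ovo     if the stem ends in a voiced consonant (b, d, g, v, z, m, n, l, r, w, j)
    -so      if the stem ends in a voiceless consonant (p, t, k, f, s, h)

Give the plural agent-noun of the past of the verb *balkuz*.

*balkuz* — final consonant /z/ (non-nasal) → -ufu → *balkuzufu*.
Since the last vowel of the past-tense form *balkuzufu* is /u/ (a rounded vowel), it takes -so, giving *balkuzufuso*.
The final sound of the agentive form *balkuzufuso* is /o/, which is a vowel, so the plural suffix is -ni, giving *balkuzufusoni*.

balkuzufusoni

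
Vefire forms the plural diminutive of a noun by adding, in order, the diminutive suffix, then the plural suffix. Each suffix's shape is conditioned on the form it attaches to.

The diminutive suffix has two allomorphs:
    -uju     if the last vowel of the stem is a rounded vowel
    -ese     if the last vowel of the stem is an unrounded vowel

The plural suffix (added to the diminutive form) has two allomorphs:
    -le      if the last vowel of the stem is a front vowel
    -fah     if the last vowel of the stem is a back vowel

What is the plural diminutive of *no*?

Since the last vowel of *no* is /o/ (a rounded vowel), it takes -uju, giving *nouju*.
Since the last vowel of the diminutive form *nouju* is /u/ (a back vowel), it takes -fah, giving *noujufah*.

noujufah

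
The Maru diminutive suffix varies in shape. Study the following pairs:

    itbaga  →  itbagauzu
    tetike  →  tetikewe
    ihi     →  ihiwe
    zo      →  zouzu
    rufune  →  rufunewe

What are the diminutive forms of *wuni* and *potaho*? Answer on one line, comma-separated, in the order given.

wuniwe, potahouzu

The suffix is conditioned by the last vowel: -we when the last vowel of the stem is a front vowel (*tetike*, *ihi*, *rufune*); -uzu when the last vowel of the stem is a back vowel (*itbaga*, *zo*).
Since the last vowel of *wuni* is /i/ (a front vowel), it takes -we, giving *wuniwe*.
*potaho*: last vowel = /o/, a back vowel → -uzu → *potahouzu*.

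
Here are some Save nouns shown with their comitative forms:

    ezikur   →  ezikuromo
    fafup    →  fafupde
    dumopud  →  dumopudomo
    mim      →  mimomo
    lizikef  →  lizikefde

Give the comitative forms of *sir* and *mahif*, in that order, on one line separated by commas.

siromo, mahifde

Looking at the final consonant of each stem: -de when the stem ends in a voiceless consonant (*fafup*, *lizikef*); -omo when the stem ends in a voiced consonant (*ezikur*, *dumopud*, *mim*).
*sir*: final consonant = /r/, voiced → -omo → *siromo*.
Since the final consonant of *mahif* is /f/ (voiceless), it takes -de, giving *mahifde*.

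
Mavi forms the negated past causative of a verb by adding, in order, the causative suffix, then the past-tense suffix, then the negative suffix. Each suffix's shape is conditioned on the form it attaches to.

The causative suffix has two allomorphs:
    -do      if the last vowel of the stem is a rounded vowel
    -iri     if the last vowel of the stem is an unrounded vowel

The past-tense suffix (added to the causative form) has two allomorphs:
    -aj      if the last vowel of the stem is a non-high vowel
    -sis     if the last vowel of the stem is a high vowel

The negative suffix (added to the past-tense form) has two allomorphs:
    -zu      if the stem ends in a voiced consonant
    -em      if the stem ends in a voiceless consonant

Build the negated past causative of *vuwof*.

vuwofdoajzu

Since the last vowel of *vuwof* is /o/ (a rounded vowel), it takes -do, giving *vuwofdo*.
Since the last vowel of the causative form *vuwofdo* is /o/ (a non-high vowel), it takes -aj, giving *vuwofdoaj*.
The past-tense form *vuwofdoaj*: final consonant = /j/, voiced → -zu → *vuwofdoajzu*.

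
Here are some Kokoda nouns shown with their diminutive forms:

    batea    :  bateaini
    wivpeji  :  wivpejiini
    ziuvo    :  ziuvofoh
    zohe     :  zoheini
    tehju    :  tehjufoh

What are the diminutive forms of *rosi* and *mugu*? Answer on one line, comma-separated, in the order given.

rosiini, mugufoh

The pattern is rounding harmony: -foh when the last vowel of the stem is a rounded vowel (*ziuvo*, *tehju*); -ini when the last vowel of the stem is an unrounded vowel (*batea*, *wivpeji*, *zohe*).
Since the last vowel of *rosi* is /i/ (an unrounded vowel), it takes -ini, giving *rosiini*.
The last vowel of *mugu* is /u/, which is a rounded vowel, so the suffix is -foh, giving *mugufoh*.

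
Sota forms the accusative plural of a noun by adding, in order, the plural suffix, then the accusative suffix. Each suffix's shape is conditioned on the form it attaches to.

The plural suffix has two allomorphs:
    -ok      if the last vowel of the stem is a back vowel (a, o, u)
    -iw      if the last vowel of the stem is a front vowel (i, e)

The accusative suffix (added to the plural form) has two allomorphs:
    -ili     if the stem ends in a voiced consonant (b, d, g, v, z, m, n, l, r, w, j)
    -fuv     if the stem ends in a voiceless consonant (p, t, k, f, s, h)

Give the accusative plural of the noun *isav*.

*isav* — last vowel /a/ (a back vowel) → -ok → *isavok*.
Since the final consonant of the plural form *isavok* is /k/ (voiceless), it takes -fuv, giving *isavokfuv*.

isavokfuv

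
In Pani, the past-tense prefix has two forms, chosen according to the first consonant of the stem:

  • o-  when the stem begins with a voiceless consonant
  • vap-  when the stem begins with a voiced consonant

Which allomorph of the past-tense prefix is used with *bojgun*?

Since the first consonant of *bojgun* is /b/ (voiced), it takes vap-.

vap-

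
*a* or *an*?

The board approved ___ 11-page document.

The indefinite article is chosen by the initial *sound* of the following word, not its spelling.
The number *11* is spoken "eleven", beginning with /ɪˈlɛvən/ — a vowel sound.
So the article is *an*: The board approved an 11-page document.

an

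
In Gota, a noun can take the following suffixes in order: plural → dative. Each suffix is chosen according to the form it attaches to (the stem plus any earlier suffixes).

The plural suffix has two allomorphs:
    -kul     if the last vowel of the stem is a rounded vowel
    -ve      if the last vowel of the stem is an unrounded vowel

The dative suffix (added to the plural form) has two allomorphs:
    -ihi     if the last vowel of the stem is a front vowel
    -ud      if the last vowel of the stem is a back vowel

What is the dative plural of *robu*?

robukulud

Since the last vowel of *robu* is /u/ (a rounded vowel), it takes -kul, giving *robukul*.
The last vowel of the plural form *robukul* is /u/, which is a back vowel, so the dative suffix is -ud, giving *robukulud*.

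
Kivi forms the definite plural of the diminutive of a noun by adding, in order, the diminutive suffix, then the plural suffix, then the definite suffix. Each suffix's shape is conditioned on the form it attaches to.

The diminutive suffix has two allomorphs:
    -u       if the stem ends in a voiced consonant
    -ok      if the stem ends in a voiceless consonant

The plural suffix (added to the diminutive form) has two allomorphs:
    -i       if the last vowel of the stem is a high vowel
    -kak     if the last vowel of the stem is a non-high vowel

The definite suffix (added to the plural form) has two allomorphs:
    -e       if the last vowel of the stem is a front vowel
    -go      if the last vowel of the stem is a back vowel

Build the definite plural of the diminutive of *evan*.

evanuie

*evan* — final consonant /n/ (voiced) → -u → *evanu*.
The diminutive form *evanu*: last vowel = /u/, a high vowel → -i → *evanui*.
Since the last vowel of the plural form *evanui* is /i/ (a front vowel), it takes -e, giving *evanuie*.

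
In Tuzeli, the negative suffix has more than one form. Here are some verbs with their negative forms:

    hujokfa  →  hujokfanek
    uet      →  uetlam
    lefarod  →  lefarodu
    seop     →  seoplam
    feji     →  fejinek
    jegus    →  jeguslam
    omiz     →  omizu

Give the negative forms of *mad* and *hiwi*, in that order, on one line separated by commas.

The suffix is conditioned by the final sound: -lam when the stem ends in a voiceless consonant (*uet*, *seop*, *jegus*); -u when the stem ends in a voiced consonant (*lefarod*, *omiz*); -nek when the stem ends in a vowel (*hujokfa*, *feji*).
The final sound of *mad* is /d/, which is a voiced consonant, so the suffix is -u, giving *madu*.
*hiwi* — final sound /i/ (a vowel) → -nek → *hiwinek*.

madu, hiwinek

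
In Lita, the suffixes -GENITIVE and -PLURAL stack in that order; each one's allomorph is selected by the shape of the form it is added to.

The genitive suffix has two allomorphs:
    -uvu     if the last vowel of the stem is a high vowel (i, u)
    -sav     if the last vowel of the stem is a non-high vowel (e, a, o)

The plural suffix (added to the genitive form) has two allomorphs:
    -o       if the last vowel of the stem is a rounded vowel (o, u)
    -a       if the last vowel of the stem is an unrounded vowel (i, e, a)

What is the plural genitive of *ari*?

*ari* — last vowel /i/ (a high vowel) → -uvu → *ariuvu*.
The genitive form *ariuvu*: last vowel = /u/, a rounded vowel → -o → *ariuvuo*.

ariuvuo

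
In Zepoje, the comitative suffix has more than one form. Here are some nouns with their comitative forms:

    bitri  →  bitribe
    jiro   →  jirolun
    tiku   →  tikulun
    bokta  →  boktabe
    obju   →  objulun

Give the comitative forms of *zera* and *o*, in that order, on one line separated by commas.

zerabe, olun

The suffix is conditioned by the last vowel: -lun when the last vowel of the stem is a rounded vowel (*jiro*, *tiku*, *obju*); -be when the last vowel of the stem is an unrounded vowel (*bitri*, *bokta*).
*zera*: last vowel = /a/, an unrounded vowel → -be → *zerabe*.
*o* — last vowel /o/ (a rounded vowel) → -lun → *olun*.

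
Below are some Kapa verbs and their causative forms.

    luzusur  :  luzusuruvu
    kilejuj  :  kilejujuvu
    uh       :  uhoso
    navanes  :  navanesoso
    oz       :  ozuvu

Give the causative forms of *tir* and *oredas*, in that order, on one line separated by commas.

tiruvu, oredasoso

Looking at the final consonant of each stem: -oso when the stem ends in a voiceless consonant (*uh*, *navanes*); -uvu when the stem ends in a voiced consonant (*luzusur*, *kilejuj*, *oz*).
*tir* — final consonant /r/ (voiced) → -uvu → *tiruvu*.
Since the final consonant of *oredas* is /s/ (voiceless), it takes -oso, giving *oredasoso*.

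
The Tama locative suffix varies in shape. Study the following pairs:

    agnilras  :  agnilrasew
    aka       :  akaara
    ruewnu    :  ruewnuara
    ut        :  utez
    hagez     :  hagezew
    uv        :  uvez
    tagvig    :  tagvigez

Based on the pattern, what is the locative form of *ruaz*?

Looking at the final sound of each stem: -ew when the stem ends in a sibilant (*agnilras*, *hagez*); -ez when the stem ends in a non-sibilant consonant (*ut*, *uv*, *tagvig*); -ara when the stem ends in a vowel (*aka*, *ruewnu*).
*ruaz*: final sound = /z/, a sibilant → -ew → *ruazew*.

ruazew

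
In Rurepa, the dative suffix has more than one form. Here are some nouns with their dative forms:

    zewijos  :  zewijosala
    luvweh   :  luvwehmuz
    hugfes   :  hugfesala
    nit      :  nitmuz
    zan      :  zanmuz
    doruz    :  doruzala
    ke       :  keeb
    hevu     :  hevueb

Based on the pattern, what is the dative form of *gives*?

givesala

The suffix is conditioned by the final sound: -ala when the stem ends in a sibilant (*zewijos*, *hugfes*, *doruz*); -muz when the stem ends in a non-sibilant consonant (*luvweh*, *nit*, *zan*); -eb when the stem ends in a vowel (*ke*, *hevu*).
*gives*: final sound = /s/, a sibilant → -ala → *givesala*.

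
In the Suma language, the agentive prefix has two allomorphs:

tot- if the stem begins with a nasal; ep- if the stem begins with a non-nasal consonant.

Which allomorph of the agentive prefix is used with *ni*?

tot-

*ni*: first consonant = /n/, a nasal → tot-.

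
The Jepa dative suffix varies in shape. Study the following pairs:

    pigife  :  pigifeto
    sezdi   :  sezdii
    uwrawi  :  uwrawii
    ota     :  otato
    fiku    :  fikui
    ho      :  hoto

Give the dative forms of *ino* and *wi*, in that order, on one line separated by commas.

Looking at the last vowel of each stem: -i when the last vowel of the stem is a high vowel (*sezdi*, *uwrawi*, *fiku*); -to when the last vowel of the stem is a non-high vowel (*pigife*, *ota*, *ho*).
Since the last vowel of *ino* is /o/ (a non-high vowel), it takes -to, giving *inoto*.
*wi*: last vowel = /i/, a high vowel → -i → *wii*.

inoto, wii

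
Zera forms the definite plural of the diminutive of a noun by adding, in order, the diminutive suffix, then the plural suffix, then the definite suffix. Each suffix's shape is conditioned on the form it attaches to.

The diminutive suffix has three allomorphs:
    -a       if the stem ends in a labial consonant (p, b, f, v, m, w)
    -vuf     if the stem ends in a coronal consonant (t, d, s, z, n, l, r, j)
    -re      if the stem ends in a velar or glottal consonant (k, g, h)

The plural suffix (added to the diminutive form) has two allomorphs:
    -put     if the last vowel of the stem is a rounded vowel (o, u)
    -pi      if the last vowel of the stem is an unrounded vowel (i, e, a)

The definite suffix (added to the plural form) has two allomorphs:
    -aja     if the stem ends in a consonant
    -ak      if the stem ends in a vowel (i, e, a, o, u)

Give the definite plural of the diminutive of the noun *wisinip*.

wisinipapiak

The final consonant of *wisinip* is /p/, which is labial, so the diminutive suffix is -a, giving *wisinipa*.
Since the last vowel of the diminutive form *wisinipa* is /a/ (an unrounded vowel), it takes -pi, giving *wisinipapi*.
The plural form *wisinipapi*: final sound = /i/, a vowel → -ak → *wisinipapiak*.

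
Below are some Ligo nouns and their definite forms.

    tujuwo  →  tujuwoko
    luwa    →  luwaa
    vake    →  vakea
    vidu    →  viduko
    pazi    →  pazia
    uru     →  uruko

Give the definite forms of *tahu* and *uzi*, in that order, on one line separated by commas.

Looking at the last vowel of each stem: -ko when the last vowel of the stem is a rounded vowel (*tujuwo*, *vidu*, *uru*); -a when the last vowel of the stem is an unrounded vowel (*luwa*, *vake*, *pazi*).
*tahu* — last vowel /u/ (a rounded vowel) → -ko → *tahuko*.
The last vowel of *uzi* is /i/, which is an unrounded vowel, so the suffix is -a, giving *uzia*.

tahuko, uzia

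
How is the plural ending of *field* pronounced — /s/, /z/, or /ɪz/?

/z/

The stem *field* ends in a voiced non-sibilant sound.
The plural suffix surfaces as /ɪz/ after sibilants, /s/ after other voiceless consonants, and /z/ after other voiced sounds.
So the plural -s on *field* is pronounced /z/.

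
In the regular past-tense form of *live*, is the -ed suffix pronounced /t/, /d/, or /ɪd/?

/d/

The stem *live* ends in a voiced sound other than /d/.
The -ed suffix is realized as /ɪd/ after /t, d/; as /t/ after other voiceless consonants; and as /d/ after other voiced sounds.
So -ed on *live* is pronounced /d/.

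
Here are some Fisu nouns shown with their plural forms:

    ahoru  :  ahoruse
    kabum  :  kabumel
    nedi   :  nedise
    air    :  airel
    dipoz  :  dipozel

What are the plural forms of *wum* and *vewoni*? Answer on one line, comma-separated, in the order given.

wumel, vewonise

The alternation tracks the final sound of the stem — -el when the stem ends in a consonant (*kabum*, *air*, *dipoz*); -se when the stem ends in a vowel (*ahoru*, *nedi*).
*wum* — final sound /m/ (a consonant) → -el → *wumel*.
*vewoni* — final sound /i/ (a vowel) → -se → *vewonise*.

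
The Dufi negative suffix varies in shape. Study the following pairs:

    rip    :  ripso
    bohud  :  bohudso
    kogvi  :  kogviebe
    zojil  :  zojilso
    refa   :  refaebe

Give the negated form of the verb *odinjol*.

odinjolso

The alternation tracks the final sound of the stem — -so when the stem ends in a consonant (*rip*, *bohud*, *zojil*); -ebe when the stem ends in a vowel (*kogvi*, *refa*).
Since the final sound of *odinjol* is /l/ (a consonant), it takes -so, giving *odinjolso*.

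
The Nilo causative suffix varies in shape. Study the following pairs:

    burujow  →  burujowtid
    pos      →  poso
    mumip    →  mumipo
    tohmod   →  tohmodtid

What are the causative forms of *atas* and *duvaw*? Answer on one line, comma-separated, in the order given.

ataso, duvawtid

The pattern is voicing of the final consonant: -o when the stem ends in a voiceless consonant (*pos*, *mumip*); -tid when the stem ends in a voiced consonant (*burujow*, *tohmod*).
*atas* — final consonant /s/ (voiceless) → -o → *ataso*.
Since the final consonant of *duvaw* is /w/ (voiced), it takes -tid, giving *duvawtid*.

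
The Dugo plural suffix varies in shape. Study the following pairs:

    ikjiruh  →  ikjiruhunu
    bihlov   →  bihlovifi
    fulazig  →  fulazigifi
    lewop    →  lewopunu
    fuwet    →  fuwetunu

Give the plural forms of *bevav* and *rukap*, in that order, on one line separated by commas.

bevavifi, rukapunu

The alternation tracks the final consonant of the stem — -unu when the stem ends in a voiceless consonant (*ikjiruh*, *lewop*, *fuwet*); -ifi when the stem ends in a voiced consonant (*bihlov*, *fulazig*).
Since the final consonant of *bevav* is /v/ (voiced), it takes -ifi, giving *bevavifi*.
The final consonant of *rukap* is /p/, which is voiceless, so the suffix is -unu, giving *rukapunu*.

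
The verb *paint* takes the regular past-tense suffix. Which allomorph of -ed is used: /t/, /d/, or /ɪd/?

/ɪd/

The stem *paint* ends in /t/ or /d/.
The -ed suffix is realized as /ɪd/ after /t, d/; as /t/ after other voiceless consonants; and as /d/ after other voiced sounds.
So -ed on *paint* is pronounced /ɪd/.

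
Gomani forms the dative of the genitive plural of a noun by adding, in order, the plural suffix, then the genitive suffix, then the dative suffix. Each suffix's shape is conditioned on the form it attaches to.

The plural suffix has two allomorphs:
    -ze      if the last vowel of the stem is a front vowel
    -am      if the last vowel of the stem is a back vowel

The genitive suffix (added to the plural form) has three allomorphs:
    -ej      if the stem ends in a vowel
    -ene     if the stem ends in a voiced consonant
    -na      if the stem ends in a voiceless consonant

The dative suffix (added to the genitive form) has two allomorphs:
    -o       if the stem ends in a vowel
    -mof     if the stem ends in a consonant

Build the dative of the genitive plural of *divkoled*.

*divkoled*: last vowel = /e/, a front vowel → -ze → *divkoledze*.
The plural form *divkoledze*: final sound = /e/, a vowel → -ej → *divkoledzeej*.
The final sound of the genitive form *divkoledzeej* is /j/, which is a consonant, so the dative suffix is -mof, giving *divkoledzeejmof*.

divkoledzeejmof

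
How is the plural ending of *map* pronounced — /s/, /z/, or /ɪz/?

The stem *map* ends in a voiceless non-sibilant consonant.
The plural suffix surfaces as /ɪz/ after sibilants, /s/ after other voiceless consonants, and /z/ after other voiced sounds.
So the plural -s on *map* is pronounced /s/.

/s/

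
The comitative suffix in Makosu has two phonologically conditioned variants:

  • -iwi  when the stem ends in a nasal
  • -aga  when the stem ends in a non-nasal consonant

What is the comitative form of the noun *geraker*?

The final consonant of *geraker* is /r/, which is non-nasal, so the suffix is -aga, giving *gerakeraga*.

gerakeraga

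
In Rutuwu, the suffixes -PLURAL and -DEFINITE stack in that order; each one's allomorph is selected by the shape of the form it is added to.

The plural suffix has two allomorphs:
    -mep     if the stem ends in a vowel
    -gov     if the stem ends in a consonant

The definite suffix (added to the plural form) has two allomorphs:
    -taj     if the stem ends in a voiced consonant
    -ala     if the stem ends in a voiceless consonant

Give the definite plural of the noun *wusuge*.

*wusuge* — final sound /e/ (a vowel) → -mep → *wusugemep*.
Since the final consonant of the plural form *wusugemep* is /p/ (voiceless), it takes -ala, giving *wusugemepala*.

wusugemepala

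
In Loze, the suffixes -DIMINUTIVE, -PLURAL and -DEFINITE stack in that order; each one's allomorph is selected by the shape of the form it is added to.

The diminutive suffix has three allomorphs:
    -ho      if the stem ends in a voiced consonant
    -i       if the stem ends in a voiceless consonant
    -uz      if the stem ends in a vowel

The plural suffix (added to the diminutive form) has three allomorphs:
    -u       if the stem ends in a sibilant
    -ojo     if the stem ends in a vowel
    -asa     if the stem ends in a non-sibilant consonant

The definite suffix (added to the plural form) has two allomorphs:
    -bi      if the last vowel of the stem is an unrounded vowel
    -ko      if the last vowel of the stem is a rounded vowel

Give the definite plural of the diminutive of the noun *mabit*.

*mabit* — final sound /t/ (a voiceless consonant) → -i → *mabiti*.
Since the final sound of the diminutive form *mabiti* is /i/ (a vowel), it takes -ojo, giving *mabitiojo*.
The plural form *mabitiojo* — last vowel /o/ (a rounded vowel) → -ko → *mabitiojoko*.

mabitiojoko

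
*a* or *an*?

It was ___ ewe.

The indefinite article is chosen by the initial *sound* of the following word, not its spelling.
*ewe* begins with the sound /juː/ (pronounced /juː/) — a consonant sound.
So the article is *a*: It was a ewe.

a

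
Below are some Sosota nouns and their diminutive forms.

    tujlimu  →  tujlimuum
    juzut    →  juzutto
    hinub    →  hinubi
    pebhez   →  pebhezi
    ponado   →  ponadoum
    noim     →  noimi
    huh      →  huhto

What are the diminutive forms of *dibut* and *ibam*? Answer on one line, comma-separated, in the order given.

dibutto, ibami

The suffix is conditioned by the final sound: -to when the stem ends in a voiceless consonant (*juzut*, *huh*); -i when the stem ends in a voiced consonant (*hinub*, *pebhez*, *noim*); -um when the stem ends in a vowel (*tujlimu*, *ponado*).
Since the final sound of *dibut* is /t/ (a voiceless consonant), it takes -to, giving *dibutto*.
The final sound of *ibam* is /m/, which is a voiced consonant, so the suffix is -i, giving *ibami*.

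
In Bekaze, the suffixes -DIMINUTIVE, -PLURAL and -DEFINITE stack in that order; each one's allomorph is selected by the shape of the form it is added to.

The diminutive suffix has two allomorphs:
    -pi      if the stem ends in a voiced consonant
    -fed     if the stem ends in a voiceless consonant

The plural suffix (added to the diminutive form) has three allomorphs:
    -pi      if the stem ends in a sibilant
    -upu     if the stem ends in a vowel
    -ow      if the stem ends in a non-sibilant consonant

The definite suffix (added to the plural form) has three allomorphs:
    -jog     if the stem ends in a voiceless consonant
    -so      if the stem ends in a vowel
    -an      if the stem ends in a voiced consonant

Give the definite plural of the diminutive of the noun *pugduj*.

*pugduj* — final consonant /j/ (voiced) → -pi → *pugdujpi*.
The diminutive form *pugdujpi*: final sound = /i/, a vowel → -upu → *pugdujpiupu*.
The final sound of the plural form *pugdujpiupu* is /u/, which is a vowel, so the definite suffix is -so, giving *pugdujpiupuso*.

pugdujpiupuso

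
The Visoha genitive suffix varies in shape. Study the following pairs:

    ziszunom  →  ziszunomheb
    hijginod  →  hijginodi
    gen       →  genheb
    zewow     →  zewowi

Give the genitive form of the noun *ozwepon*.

The suffix is conditioned by the final consonant: -heb when the stem ends in a nasal (*ziszunom*, *gen*); -i when the stem ends in a non-nasal consonant (*hijginod*, *zewow*).
*ozwepon* — final consonant /n/ (a nasal) → -heb → *ozweponheb*.

ozweponheb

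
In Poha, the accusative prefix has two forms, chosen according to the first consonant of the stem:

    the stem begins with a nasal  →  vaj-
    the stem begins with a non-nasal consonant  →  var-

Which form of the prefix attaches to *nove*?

*nove*: first consonant = /n/, a nasal → vaj-.

vaj-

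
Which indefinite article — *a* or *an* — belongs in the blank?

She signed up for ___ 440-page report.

a

The indefinite article is chosen by the initial *sound* of the following word, not its spelling.
The number *440* is spoken "four hundred …", beginning with /fɔr/ — a consonant sound.
So the article is *a*: She signed up for a 440-page report.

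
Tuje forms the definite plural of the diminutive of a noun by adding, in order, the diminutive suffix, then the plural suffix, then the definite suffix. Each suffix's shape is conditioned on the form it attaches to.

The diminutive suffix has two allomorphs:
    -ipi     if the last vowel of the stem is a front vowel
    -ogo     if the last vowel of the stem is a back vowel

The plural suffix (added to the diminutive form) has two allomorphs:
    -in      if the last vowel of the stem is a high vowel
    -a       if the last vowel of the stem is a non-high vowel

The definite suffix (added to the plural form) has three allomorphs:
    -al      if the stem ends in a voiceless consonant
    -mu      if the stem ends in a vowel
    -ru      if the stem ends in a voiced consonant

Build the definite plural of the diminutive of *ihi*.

*ihi*: last vowel = /i/, a front vowel → -ipi → *ihiipi*.
The last vowel of the diminutive form *ihiipi* is /i/, which is a high vowel, so the plural suffix is -in, giving *ihiipiin*.
The plural form *ihiipiin*: final sound = /n/, a voiced consonant → -ru → *ihiipiinru*.

ihiipiinru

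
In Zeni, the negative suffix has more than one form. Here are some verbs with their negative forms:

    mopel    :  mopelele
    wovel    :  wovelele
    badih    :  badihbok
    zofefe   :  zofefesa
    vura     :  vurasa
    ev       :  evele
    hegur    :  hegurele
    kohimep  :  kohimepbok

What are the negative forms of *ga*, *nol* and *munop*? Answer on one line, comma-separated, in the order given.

gasa, nolele, munopbok

The pattern is voicing of the final sound: -bok when the stem ends in a voiceless consonant (*badih*, *kohimep*); -ele when the stem ends in a voiced consonant (*mopel*, *wovel*, *ev*, *hegur*); -sa when the stem ends in a vowel (*zofefe*, *vura*).
Since the final sound of *ga* is /a/ (a vowel), it takes -sa, giving *gasa*.
*nol*: final sound = /l/, a voiced consonant → -ele → *nolele*.
*munop* — final sound /p/ (a voiceless consonant) → -bok → *munopbok*.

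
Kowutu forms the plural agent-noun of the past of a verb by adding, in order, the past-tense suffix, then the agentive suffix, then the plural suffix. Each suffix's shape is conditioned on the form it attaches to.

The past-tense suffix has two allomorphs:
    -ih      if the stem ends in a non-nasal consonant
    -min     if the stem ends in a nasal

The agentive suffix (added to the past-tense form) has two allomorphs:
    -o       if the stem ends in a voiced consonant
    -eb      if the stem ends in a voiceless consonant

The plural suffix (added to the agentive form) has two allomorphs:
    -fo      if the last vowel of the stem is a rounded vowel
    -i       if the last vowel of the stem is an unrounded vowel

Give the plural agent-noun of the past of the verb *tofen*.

Since the final consonant of *tofen* is /n/ (a nasal), it takes -min, giving *tofenmin*.
The past-tense form *tofenmin*: final consonant = /n/, voiced → -o → *tofenmino*.
Since the last vowel of the agentive form *tofenmino* is /o/ (a rounded vowel), it takes -fo, giving *tofenminofo*.

tofenminofo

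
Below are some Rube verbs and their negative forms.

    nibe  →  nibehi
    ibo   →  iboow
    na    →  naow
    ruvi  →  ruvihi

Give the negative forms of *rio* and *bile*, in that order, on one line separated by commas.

Looking at the last vowel of each stem: -hi when the last vowel of the stem is a front vowel (*nibe*, *ruvi*); -ow when the last vowel of the stem is a back vowel (*ibo*, *na*).
Since the last vowel of *rio* is /o/ (a back vowel), it takes -ow, giving *rioow*.
*bile* — last vowel /e/ (a front vowel) → -hi → *bilehi*.

rioow, bilehi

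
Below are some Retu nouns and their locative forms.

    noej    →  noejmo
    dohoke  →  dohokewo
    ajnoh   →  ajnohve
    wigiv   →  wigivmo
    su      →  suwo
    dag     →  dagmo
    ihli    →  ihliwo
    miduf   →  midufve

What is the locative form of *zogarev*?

zogarevmo

The suffix is conditioned by the final sound: -ve when the stem ends in a voiceless consonant (*ajnoh*, *miduf*); -mo when the stem ends in a voiced consonant (*noej*, *wigiv*, *dag*); -wo when the stem ends in a vowel (*dohoke*, *su*, *ihli*).
The final sound of *zogarev* is /v/, which is a voiced consonant, so the suffix is -mo, giving *zogarevmo*.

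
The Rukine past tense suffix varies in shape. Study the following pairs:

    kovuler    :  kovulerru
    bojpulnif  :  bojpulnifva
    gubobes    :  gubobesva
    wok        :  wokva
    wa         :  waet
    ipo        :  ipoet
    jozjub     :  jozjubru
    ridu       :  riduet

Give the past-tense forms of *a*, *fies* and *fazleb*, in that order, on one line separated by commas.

The suffix is conditioned by the final sound: -va when the stem ends in a voiceless consonant (*bojpulnif*, *gubobes*, *wok*); -ru when the stem ends in a voiced consonant (*kovuler*, *jozjub*); -et when the stem ends in a vowel (*wa*, *ipo*, *ridu*).
*a* — final sound /a/ (a vowel) → -et → *aet*.
*fies* — final sound /s/ (a voiceless consonant) → -va → *fiesva*.
*fazleb* — final sound /b/ (a voiced consonant) → -ru → *fazlebru*.

aet, fiesva, fazlebru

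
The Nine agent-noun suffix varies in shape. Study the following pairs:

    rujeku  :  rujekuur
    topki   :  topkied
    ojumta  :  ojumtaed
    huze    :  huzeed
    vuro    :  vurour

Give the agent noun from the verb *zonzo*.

The suffix is conditioned by the last vowel: -ur when the last vowel of the stem is a rounded vowel (*rujeku*, *vuro*); -ed when the last vowel of the stem is an unrounded vowel (*topki*, *ojumta*, *huze*).
Since the last vowel of *zonzo* is /o/ (a rounded vowel), it takes -ur, giving *zonzour*.

zonzour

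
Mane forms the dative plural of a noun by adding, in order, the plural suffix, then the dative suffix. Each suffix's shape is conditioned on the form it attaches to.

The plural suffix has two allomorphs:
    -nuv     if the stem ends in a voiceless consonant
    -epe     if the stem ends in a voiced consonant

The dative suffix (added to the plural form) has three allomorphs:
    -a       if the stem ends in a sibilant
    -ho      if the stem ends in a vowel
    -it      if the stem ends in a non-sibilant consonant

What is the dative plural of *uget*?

Since the final consonant of *uget* is /t/ (voiceless), it takes -nuv, giving *ugetnuv*.
The final sound of the plural form *ugetnuv* is /v/, which is a non-sibilant consonant, so the dative suffix is -it, giving *ugetnuvit*.

ugetnuvit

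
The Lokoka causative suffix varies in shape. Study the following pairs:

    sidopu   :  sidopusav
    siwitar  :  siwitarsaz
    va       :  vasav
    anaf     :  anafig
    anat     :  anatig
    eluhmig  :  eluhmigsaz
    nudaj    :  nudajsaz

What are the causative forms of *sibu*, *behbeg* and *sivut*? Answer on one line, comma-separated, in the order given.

The suffix is conditioned by the final sound: -ig when the stem ends in a voiceless consonant (*anaf*, *anat*); -saz when the stem ends in a voiced consonant (*siwitar*, *eluhmig*, *nudaj*); -sav when the stem ends in a vowel (*sidopu*, *va*).
*sibu* — final sound /u/ (a vowel) → -sav → *sibusav*.
The final sound of *behbeg* is /g/, which is a voiced consonant, so the suffix is -saz, giving *behbegsaz*.
*sivut* — final sound /t/ (a voiceless consonant) → -ig → *sivutig*.

sibusav, behbegsaz, sivutig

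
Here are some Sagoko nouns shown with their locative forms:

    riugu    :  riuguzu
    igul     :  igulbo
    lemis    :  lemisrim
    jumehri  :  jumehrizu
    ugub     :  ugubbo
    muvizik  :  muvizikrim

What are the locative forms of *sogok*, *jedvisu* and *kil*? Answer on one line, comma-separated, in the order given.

sogokrim, jedvisuzu, kilbo

The suffix is conditioned by the final sound: -rim when the stem ends in a voiceless consonant (*lemis*, *muvizik*); -bo when the stem ends in a voiced consonant (*igul*, *ugub*); -zu when the stem ends in a vowel (*riugu*, *jumehri*).
The final sound of *sogok* is /k/, which is a voiceless consonant, so the suffix is -rim, giving *sogokrim*.
*jedvisu*: final sound = /u/, a vowel → -zu → *jedvisuzu*.
*kil* — final sound /l/ (a voiced consonant) → -bo → *kilbo*.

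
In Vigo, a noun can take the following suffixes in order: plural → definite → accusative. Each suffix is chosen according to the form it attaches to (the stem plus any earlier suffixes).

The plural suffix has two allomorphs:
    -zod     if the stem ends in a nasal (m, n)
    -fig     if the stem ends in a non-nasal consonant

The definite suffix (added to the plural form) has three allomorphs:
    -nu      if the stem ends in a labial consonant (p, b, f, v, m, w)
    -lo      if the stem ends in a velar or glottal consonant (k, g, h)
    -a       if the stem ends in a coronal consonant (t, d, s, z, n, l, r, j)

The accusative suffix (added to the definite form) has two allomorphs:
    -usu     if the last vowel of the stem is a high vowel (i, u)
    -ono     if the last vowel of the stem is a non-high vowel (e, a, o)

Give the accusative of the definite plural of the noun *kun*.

Since the final consonant of *kun* is /n/ (a nasal), it takes -zod, giving *kunzod*.
The final consonant of the plural form *kunzod* is /d/, which is coronal, so the definite suffix is -a, giving *kunzoda*.
The definite form *kunzoda*: last vowel = /a/, a non-high vowel → -ono → *kunzodaono*.

kunzodaono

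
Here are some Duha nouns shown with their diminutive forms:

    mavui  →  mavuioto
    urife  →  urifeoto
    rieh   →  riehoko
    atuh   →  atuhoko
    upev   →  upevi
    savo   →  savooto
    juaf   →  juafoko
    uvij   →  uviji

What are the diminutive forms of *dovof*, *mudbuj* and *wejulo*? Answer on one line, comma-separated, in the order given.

dovofoko, mudbuji, wejulooto

The alternation tracks the final sound of the stem — -oko when the stem ends in a voiceless consonant (*rieh*, *atuh*, *juaf*); -i when the stem ends in a voiced consonant (*upev*, *uvij*); -oto when the stem ends in a vowel (*mavui*, *urife*, *savo*).
*dovof*: final sound = /f/, a voiceless consonant → -oko → *dovofoko*.
*mudbuj* — final sound /j/ (a voiced consonant) → -i → *mudbuji*.
The final sound of *wejulo* is /o/, which is a vowel, so the suffix is -oto, giving *wejulooto*.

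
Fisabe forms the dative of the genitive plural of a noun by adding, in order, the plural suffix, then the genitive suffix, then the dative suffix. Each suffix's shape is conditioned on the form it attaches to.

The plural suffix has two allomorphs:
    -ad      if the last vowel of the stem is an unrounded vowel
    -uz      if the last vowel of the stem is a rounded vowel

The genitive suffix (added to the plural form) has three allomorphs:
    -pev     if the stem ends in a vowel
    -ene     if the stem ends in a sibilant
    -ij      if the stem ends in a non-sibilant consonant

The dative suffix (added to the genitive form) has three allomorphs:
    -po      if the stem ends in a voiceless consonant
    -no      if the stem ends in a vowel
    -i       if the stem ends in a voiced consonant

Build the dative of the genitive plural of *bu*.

buuzeneno

Since the last vowel of *bu* is /u/ (a rounded vowel), it takes -uz, giving *buuz*.
The final sound of the plural form *buuz* is /z/, which is a sibilant, so the genitive suffix is -ene, giving *buuzene*.
Since the final sound of the genitive form *buuzene* is /e/ (a vowel), it takes -no, giving *buuzeneno*.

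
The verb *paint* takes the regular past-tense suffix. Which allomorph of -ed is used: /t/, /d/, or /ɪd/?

The stem *paint* ends in /t/ or /d/.
The -ed suffix is realized as /ɪd/ after /t, d/; as /t/ after other voiceless consonants; and as /d/ after other voiced sounds.
So -ed on *paint* is pronounced /ɪd/.

/ɪd/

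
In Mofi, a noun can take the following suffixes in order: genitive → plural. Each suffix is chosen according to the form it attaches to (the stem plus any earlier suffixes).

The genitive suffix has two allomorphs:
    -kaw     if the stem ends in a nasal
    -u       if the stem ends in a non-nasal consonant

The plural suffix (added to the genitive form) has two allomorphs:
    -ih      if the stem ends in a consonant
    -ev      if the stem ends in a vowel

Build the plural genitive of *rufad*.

rufaduev

The final consonant of *rufad* is /d/, which is non-nasal, so the genitive suffix is -u, giving *rufadu*.
The final sound of the genitive form *rufadu* is /u/, which is a vowel, so the plural suffix is -ev, giving *rufaduev*.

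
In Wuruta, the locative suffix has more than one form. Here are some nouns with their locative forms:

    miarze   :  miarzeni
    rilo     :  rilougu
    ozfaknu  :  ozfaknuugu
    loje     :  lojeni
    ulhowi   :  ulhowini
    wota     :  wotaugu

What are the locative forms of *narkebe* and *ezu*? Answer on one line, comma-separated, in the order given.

The suffix is conditioned by the last vowel: -ni when the last vowel of the stem is a front vowel (*miarze*, *loje*, *ulhowi*); -ugu when the last vowel of the stem is a back vowel (*rilo*, *ozfaknu*, *wota*).
*narkebe*: last vowel = /e/, a front vowel → -ni → *narkebeni*.
*ezu*: last vowel = /u/, a back vowel → -ugu → *ezuugu*.

narkebeni, ezuugu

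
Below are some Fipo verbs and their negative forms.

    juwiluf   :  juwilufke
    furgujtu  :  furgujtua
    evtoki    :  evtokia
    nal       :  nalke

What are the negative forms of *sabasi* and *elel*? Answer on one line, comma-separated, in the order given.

The pattern is consonant vs. vowel: -ke when the stem ends in a consonant (*juwiluf*, *nal*); -a when the stem ends in a vowel (*furgujtu*, *evtoki*).
*sabasi* — final sound /i/ (a vowel) → -a → *sabasia*.
*elel*: final sound = /l/, a consonant → -ke → *elelke*.

sabasia, elelke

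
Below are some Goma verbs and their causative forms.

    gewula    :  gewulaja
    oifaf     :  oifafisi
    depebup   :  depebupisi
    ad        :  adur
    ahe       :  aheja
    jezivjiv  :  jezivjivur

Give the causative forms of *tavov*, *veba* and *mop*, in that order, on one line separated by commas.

tavovur, vebaja, mopisi

The pattern is voicing of the final sound: -isi when the stem ends in a voiceless consonant (*oifaf*, *depebup*); -ur when the stem ends in a voiced consonant (*ad*, *jezivjiv*); -ja when the stem ends in a vowel (*gewula*, *ahe*).
The final sound of *tavov* is /v/, which is a voiced consonant, so the suffix is -ur, giving *tavovur*.
*veba* — final sound /a/ (a vowel) → -ja → *vebaja*.
*mop* — final sound /p/ (a voiceless consonant) → -isi → *mopisi*.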